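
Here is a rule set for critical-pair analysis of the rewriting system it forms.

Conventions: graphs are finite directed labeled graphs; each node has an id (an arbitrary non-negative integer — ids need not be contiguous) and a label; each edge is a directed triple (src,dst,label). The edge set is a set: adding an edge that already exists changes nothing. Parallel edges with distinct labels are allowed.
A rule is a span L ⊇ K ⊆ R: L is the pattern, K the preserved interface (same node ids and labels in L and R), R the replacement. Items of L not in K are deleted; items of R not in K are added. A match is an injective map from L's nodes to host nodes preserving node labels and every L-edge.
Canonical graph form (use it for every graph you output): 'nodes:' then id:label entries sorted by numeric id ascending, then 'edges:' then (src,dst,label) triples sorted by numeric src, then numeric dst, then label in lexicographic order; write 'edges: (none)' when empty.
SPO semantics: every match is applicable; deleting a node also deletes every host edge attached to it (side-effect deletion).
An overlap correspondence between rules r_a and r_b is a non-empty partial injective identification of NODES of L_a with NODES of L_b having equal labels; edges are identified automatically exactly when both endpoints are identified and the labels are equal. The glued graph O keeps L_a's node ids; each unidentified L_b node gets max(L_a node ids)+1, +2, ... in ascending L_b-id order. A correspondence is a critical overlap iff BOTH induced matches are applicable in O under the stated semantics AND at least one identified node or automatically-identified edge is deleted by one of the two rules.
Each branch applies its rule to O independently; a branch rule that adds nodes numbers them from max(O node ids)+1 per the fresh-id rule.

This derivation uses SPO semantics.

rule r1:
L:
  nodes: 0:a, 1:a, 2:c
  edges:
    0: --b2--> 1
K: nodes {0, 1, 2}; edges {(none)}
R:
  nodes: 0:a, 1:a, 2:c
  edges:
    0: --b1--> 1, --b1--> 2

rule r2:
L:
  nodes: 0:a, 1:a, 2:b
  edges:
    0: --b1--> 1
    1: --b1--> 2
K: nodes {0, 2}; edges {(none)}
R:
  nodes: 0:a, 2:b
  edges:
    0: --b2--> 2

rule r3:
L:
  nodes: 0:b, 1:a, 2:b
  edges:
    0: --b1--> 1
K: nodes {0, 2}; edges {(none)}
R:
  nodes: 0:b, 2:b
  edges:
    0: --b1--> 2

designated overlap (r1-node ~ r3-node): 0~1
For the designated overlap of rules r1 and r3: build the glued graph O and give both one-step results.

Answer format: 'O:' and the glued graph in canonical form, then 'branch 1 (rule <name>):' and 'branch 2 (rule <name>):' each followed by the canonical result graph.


O:
nodes: 0:a, 1:a, 2:c, 3:b, 4:b
edges: (0,1,b2); (3,0,b1)
branch 1 (rule r1):
nodes: 0:a, 1:a, 2:c, 3:b, 4:b
edges: (0,1,b1); (0,2,b1); (3,0,b1)
branch 2 (rule r3):
nodes: 1:a, 2:c, 3:b, 4:b
edges: (3,4,b1)


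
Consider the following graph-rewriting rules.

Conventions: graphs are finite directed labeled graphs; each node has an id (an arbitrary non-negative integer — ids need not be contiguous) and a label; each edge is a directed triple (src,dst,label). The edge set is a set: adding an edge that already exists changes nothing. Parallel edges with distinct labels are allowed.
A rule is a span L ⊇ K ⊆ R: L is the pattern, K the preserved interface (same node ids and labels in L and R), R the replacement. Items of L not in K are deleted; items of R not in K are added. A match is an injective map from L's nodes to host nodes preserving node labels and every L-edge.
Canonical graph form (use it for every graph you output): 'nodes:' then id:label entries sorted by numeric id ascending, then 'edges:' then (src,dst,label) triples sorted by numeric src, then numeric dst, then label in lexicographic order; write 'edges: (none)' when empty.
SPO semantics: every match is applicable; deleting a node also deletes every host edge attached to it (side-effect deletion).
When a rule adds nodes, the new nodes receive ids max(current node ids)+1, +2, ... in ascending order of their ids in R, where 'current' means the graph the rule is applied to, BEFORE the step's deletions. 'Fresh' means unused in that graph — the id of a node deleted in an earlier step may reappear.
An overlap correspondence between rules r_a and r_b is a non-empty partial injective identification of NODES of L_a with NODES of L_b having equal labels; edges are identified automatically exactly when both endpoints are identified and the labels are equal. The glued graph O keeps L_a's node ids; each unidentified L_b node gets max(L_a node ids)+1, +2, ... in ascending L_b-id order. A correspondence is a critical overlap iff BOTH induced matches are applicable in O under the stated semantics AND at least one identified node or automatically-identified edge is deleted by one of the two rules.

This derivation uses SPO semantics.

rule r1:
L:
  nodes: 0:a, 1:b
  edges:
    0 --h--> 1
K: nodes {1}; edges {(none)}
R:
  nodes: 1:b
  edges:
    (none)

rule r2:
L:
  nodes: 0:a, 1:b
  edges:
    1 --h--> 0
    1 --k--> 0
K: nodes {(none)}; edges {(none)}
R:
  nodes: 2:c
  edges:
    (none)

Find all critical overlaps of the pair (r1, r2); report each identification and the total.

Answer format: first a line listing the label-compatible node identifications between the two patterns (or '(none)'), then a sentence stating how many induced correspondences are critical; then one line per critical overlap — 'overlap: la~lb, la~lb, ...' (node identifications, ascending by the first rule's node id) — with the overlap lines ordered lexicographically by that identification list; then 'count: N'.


label-compatible node identifications between L(r1) and L(r2): 0~0, 1~1
3 of the induced correspondences are critical overlaps of r1 and r2.
overlap: 0~0
overlap: 0~0, 1~1
overlap: 1~1
count: 3


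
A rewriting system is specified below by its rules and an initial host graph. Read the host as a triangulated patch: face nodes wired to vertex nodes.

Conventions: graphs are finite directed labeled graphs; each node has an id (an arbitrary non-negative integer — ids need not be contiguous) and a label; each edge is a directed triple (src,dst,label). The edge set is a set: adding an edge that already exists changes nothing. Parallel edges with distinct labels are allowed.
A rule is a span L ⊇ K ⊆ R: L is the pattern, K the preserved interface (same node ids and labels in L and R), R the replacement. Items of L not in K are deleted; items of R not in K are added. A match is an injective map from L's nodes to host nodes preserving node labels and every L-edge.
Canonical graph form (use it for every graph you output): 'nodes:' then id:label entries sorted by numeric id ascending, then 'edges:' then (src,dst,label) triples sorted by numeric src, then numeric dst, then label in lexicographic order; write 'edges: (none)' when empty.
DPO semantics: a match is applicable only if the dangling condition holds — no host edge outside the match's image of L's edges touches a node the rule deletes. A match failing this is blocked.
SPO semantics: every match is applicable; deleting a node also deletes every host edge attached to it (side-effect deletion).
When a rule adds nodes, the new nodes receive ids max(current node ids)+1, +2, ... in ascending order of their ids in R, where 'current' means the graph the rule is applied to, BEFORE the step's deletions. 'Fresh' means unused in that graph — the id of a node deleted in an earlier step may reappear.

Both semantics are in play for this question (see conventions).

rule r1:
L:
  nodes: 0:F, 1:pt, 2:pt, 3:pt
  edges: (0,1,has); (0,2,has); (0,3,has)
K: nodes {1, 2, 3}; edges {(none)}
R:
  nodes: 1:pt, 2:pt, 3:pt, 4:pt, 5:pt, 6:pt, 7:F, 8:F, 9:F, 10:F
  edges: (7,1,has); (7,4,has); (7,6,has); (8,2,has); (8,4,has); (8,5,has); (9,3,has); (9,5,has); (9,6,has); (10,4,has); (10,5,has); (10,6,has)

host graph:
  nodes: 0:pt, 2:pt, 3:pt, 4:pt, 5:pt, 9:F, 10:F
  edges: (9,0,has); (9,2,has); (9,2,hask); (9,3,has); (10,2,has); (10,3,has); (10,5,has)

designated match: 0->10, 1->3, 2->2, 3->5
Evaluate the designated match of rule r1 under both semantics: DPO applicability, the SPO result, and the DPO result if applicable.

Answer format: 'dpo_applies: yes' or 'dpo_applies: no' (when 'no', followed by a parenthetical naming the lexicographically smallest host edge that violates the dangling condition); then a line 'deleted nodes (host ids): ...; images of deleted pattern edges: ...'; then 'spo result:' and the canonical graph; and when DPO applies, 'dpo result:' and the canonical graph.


dpo_applies: yes
deleted nodes (host ids): 10; images of deleted pattern edges: (10,2,has); (10,3,has); (10,5,has)
spo result:
nodes: 0:pt, 2:pt, 3:pt, 4:pt, 5:pt, 9:F, 11:pt, 12:pt, 13:pt, 14:F, 15:F, 16:F, 17:F
edges: (9,0,has); (9,2,has); (9,2,hask); (9,3,has); (14,3,has); (14,11,has); (14,13,has); (15,2,has); (15,11,has); (15,12,has); (16,5,has); (16,12,has); (16,13,has); (17,11,has); (17,12,has); (17,13,has)
dpo result:
nodes: 0:pt, 2:pt, 3:pt, 4:pt, 5:pt, 9:F, 11:pt, 12:pt, 13:pt, 14:F, 15:F, 16:F, 17:F
edges: (9,0,has); (9,2,has); (9,2,hask); (9,3,has); (14,3,has); (14,11,has); (14,13,has); (15,2,has); (15,11,has); (15,12,has); (16,5,has); (16,12,has); (16,13,has); (17,11,has); (17,12,has); (17,13,has)


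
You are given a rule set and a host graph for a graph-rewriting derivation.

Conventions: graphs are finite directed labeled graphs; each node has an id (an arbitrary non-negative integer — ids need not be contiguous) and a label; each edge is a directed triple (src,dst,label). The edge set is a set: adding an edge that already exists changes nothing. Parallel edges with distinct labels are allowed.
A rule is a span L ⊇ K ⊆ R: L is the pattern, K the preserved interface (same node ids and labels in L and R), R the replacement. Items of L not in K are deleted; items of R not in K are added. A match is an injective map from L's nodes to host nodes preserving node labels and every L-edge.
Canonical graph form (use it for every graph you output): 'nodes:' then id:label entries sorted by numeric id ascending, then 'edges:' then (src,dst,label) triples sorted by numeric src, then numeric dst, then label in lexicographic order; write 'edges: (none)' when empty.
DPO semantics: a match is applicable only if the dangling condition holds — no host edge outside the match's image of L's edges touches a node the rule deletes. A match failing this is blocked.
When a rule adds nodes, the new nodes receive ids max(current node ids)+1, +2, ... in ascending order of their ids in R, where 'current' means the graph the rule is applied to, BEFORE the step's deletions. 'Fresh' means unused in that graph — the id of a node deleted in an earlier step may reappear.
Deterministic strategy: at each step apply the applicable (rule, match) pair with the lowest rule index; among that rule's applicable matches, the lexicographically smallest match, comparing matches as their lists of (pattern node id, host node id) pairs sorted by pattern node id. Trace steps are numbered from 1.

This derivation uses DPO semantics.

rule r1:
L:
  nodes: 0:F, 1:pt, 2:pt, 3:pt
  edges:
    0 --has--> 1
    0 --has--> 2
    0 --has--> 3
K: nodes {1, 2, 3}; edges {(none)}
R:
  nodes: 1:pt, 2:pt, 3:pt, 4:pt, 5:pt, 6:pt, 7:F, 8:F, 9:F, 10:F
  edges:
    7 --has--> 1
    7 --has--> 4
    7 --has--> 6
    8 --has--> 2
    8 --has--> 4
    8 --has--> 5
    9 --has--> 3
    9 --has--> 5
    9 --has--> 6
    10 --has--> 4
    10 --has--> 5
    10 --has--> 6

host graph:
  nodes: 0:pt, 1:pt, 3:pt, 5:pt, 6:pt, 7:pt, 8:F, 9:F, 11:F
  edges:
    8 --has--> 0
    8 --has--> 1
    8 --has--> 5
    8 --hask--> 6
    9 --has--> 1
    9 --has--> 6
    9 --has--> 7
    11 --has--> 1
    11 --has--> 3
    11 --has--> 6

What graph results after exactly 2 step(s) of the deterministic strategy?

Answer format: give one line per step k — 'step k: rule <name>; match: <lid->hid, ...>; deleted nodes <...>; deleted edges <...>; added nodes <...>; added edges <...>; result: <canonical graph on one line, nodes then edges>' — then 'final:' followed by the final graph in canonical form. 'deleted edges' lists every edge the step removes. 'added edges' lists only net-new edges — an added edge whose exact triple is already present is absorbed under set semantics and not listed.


step 1: rule r1; match: 0->9, 1->1, 2->6, 3->7; deleted nodes 9; deleted edges (9,1,has); (9,6,has); (9,7,has); added nodes 12, 13, 14, 15, 16, 17, 18; added edges (15,1,has); (15,12,has); (15,14,has); (16,6,has); (16,12,has); (16,13,has); (17,7,has); (17,13,has); (17,14,has); (18,12,has); (18,13,has); (18,14,has); result: nodes: 0:pt, 1:pt, 3:pt, 5:pt, 6:pt, 7:pt, 8:F, 11:F, 12:pt, 13:pt, 14:pt, 15:F, 16:F, 17:F, 18:F edges: (8,0,has); (8,1,has); (8,5,has); (8,6,hask); (11,1,has); (11,3,has); (11,6,has); (15,1,has); (15,12,has); (15,14,has); (16,6,has); (16,12,has); (16,13,has); (17,7,has); (17,13,has); (17,14,has); (18,12,has); (18,13,has); (18,14,has)
step 2: rule r1; match: 0->11, 1->1, 2->3, 3->6; deleted nodes 11; deleted edges (11,1,has); (11,3,has); (11,6,has); added nodes 19, 20, 21, 22, 23, 24, 25; added edges (22,1,has); (22,19,has); (22,21,has); (23,3,has); (23,19,has); (23,20,has); (24,6,has); (24,20,has); (24,21,has); (25,19,has); (25,20,has); (25,21,has); result: nodes: 0:pt, 1:pt, 3:pt, 5:pt, 6:pt, 7:pt, 8:F, 12:pt, 13:pt, 14:pt, 15:F, 16:F, 17:F, 18:F, 19:pt, 20:pt, 21:pt, 22:F, 23:F, 24:F, 25:F edges: (8,0,has); (8,1,has); (8,5,has); (8,6,hask); (15,1,has); (15,12,has); (15,14,has); (16,6,has); (16,12,has); (16,13,has); (17,7,has); (17,13,has); (17,14,has); (18,12,has); (18,13,has); (18,14,has); (22,1,has); (22,19,has); (22,21,has); (23,3,has); (23,19,has); (23,20,has); (24,6,has); (24,20,has); (24,21,has); (25,19,has); (25,20,has); (25,21,has)
final:
nodes: 0:pt, 1:pt, 3:pt, 5:pt, 6:pt, 7:pt, 8:F, 12:pt, 13:pt, 14:pt, 15:F, 16:F, 17:F, 18:F, 19:pt, 20:pt, 21:pt, 22:F, 23:F, 24:F, 25:F
edges: (8,0,has); (8,1,has); (8,5,has); (8,6,hask); (15,1,has); (15,12,has); (15,14,has); (16,6,has); (16,12,has); (16,13,has); (17,7,has); (17,13,has); (17,14,has); (18,12,has); (18,13,has); (18,14,has); (22,1,has); (22,19,has); (22,21,has); (23,3,has); (23,19,has); (23,20,has); (24,6,has); (24,20,has); (24,21,has); (25,19,has); (25,20,has); (25,21,has)


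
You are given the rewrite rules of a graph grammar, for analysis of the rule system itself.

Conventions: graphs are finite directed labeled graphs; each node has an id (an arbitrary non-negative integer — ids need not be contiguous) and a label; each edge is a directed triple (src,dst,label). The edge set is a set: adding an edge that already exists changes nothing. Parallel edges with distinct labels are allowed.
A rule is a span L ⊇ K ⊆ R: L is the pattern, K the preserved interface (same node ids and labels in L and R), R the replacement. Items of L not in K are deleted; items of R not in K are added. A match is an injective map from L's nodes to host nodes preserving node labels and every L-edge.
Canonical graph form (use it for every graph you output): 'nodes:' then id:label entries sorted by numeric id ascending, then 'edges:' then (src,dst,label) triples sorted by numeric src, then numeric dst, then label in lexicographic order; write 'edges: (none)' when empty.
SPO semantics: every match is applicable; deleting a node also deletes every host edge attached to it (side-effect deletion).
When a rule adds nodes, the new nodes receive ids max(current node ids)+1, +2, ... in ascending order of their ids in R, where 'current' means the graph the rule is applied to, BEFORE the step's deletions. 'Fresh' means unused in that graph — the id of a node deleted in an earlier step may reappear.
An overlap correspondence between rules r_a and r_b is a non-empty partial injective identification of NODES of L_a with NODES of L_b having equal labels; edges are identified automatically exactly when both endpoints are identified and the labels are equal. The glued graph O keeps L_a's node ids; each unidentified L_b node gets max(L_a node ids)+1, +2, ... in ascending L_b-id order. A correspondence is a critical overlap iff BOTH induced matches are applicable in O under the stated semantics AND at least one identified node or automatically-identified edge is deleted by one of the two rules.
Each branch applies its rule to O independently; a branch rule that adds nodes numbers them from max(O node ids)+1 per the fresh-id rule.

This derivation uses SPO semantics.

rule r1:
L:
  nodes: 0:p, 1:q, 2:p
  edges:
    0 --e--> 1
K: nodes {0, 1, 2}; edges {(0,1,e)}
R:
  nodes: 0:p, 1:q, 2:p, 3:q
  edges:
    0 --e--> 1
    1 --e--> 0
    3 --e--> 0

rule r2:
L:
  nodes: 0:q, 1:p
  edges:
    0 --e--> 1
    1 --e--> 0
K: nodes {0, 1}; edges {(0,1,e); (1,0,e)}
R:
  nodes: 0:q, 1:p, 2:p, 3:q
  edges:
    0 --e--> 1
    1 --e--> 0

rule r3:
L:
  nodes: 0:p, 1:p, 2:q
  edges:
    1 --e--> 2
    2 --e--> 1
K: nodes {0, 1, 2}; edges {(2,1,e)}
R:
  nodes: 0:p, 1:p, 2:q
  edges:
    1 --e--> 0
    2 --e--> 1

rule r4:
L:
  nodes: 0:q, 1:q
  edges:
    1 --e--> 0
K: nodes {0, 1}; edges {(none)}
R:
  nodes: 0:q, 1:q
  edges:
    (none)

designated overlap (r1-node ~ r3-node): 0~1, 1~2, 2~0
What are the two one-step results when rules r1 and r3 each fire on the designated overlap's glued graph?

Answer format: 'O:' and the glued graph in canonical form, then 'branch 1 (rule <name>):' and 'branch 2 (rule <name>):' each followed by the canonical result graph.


O:
nodes: 0:p, 1:q, 2:p
edges: (0,1,e); (1,0,e)
branch 1 (rule r1):
nodes: 0:p, 1:q, 2:p, 3:q
edges: (0,1,e); (1,0,e); (3,0,e)
branch 2 (rule r3):
nodes: 0:p, 1:q, 2:p
edges: (0,2,e); (1,0,e)


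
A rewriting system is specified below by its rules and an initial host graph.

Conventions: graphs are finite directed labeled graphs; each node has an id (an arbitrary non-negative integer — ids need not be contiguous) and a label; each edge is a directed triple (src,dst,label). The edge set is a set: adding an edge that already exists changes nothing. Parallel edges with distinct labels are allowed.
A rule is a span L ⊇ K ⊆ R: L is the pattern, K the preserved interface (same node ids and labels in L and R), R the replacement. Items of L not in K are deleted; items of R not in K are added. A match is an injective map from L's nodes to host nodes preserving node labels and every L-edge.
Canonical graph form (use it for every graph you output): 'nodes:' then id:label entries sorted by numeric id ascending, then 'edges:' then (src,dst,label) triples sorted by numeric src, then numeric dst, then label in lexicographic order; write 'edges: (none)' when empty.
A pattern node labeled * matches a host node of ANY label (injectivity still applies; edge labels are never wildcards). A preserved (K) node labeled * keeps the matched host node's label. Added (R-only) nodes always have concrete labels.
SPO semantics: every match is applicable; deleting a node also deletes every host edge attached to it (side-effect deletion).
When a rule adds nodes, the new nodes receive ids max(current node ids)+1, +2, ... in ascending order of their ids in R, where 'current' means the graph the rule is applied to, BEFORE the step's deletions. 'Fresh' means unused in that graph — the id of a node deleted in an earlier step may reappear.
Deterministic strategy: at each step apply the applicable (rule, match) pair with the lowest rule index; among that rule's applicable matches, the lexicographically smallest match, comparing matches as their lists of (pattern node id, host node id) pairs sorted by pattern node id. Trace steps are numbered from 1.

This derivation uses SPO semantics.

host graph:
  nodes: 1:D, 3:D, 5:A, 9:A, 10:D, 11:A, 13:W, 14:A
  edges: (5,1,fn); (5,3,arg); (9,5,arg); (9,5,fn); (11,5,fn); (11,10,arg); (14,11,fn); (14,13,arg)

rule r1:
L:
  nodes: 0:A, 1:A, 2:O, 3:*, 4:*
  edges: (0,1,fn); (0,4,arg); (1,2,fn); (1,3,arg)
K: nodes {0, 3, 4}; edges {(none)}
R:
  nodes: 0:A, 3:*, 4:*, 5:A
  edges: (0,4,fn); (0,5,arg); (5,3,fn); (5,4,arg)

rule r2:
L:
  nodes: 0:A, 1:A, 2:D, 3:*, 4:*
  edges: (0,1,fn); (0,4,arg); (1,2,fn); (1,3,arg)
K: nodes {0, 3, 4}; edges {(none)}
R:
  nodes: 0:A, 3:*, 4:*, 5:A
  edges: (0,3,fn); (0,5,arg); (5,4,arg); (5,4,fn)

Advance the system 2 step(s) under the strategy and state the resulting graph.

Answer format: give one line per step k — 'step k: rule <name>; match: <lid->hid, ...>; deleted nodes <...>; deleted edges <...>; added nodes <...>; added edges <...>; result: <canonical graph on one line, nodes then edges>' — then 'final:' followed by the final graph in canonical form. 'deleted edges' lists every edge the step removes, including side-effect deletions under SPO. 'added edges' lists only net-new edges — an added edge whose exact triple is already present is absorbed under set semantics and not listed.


step 1: rule r2; match: 0->11, 1->5, 2->1, 3->3, 4->10; deleted nodes 1, 5; deleted edges (5,1,fn); (5,3,arg); (9,5,arg); (9,5,fn); (11,5,fn); (11,10,arg); added nodes 15; added edges (11,3,fn); (11,15,arg); (15,10,arg); (15,10,fn); result: nodes: 3:D, 9:A, 10:D, 11:A, 13:W, 14:A, 15:A edges: (11,3,fn); (11,15,arg); (14,11,fn); (14,13,arg); (15,10,arg); (15,10,fn)
step 2: rule r2; match: 0->14, 1->11, 2->3, 3->15, 4->13; deleted nodes 3, 11; deleted edges (11,3,fn); (11,15,arg); (14,11,fn); (14,13,arg); added nodes 16; added edges (14,15,fn); (14,16,arg); (16,13,arg); (16,13,fn); result: nodes: 9:A, 10:D, 13:W, 14:A, 15:A, 16:A edges: (14,15,fn); (14,16,arg); (15,10,arg); (15,10,fn); (16,13,arg); (16,13,fn)
final:
nodes: 9:A, 10:D, 13:W, 14:A, 15:A, 16:A
edges: (14,15,fn); (14,16,arg); (15,10,arg); (15,10,fn); (16,13,arg); (16,13,fn)


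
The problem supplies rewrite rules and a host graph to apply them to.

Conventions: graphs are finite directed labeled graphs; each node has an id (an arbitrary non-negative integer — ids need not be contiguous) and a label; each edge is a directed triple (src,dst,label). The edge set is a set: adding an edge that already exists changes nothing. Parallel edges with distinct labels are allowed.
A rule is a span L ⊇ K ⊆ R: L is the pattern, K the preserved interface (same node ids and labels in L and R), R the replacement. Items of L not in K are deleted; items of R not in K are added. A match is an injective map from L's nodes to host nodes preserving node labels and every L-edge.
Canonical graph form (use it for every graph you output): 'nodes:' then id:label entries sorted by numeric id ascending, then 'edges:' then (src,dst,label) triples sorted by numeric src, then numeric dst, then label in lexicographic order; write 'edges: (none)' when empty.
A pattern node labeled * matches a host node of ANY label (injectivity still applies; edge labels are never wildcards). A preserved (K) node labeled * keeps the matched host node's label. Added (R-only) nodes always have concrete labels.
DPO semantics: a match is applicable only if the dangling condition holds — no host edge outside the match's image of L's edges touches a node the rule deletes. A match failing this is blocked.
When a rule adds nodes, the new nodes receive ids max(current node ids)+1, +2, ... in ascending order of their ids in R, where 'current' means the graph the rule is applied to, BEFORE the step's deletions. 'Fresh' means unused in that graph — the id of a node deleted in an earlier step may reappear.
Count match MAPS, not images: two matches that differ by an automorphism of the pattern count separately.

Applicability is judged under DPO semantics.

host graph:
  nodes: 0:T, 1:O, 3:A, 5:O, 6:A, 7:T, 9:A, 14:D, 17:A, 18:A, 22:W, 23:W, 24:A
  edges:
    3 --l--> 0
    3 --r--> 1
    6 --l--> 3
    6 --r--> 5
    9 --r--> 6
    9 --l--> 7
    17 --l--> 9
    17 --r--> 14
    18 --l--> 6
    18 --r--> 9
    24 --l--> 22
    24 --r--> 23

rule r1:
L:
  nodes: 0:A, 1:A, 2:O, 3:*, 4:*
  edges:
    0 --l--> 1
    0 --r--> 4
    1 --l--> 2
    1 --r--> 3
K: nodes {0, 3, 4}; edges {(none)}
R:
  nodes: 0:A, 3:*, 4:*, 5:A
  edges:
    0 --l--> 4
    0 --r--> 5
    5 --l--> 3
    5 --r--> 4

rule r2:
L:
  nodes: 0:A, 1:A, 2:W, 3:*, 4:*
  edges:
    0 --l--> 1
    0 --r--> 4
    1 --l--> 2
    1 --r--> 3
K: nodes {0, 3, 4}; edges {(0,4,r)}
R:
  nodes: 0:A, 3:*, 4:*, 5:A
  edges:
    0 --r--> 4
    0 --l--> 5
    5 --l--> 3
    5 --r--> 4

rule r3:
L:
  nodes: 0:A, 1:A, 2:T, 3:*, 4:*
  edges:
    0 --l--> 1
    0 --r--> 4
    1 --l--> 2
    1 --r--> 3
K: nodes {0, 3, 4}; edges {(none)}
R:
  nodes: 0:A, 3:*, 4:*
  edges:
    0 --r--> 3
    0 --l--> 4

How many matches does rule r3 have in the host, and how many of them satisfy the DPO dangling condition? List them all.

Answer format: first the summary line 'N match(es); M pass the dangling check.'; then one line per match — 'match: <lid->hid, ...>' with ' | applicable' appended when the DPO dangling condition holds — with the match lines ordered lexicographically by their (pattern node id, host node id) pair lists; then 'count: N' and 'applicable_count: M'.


2 match(es); 1 pass the dangling check.
match: 0->6, 1->3, 2->0, 3->1, 4->5 | applicable
match: 0->17, 1->9, 2->7, 3->6, 4->14
count: 2
applicable_count: 1


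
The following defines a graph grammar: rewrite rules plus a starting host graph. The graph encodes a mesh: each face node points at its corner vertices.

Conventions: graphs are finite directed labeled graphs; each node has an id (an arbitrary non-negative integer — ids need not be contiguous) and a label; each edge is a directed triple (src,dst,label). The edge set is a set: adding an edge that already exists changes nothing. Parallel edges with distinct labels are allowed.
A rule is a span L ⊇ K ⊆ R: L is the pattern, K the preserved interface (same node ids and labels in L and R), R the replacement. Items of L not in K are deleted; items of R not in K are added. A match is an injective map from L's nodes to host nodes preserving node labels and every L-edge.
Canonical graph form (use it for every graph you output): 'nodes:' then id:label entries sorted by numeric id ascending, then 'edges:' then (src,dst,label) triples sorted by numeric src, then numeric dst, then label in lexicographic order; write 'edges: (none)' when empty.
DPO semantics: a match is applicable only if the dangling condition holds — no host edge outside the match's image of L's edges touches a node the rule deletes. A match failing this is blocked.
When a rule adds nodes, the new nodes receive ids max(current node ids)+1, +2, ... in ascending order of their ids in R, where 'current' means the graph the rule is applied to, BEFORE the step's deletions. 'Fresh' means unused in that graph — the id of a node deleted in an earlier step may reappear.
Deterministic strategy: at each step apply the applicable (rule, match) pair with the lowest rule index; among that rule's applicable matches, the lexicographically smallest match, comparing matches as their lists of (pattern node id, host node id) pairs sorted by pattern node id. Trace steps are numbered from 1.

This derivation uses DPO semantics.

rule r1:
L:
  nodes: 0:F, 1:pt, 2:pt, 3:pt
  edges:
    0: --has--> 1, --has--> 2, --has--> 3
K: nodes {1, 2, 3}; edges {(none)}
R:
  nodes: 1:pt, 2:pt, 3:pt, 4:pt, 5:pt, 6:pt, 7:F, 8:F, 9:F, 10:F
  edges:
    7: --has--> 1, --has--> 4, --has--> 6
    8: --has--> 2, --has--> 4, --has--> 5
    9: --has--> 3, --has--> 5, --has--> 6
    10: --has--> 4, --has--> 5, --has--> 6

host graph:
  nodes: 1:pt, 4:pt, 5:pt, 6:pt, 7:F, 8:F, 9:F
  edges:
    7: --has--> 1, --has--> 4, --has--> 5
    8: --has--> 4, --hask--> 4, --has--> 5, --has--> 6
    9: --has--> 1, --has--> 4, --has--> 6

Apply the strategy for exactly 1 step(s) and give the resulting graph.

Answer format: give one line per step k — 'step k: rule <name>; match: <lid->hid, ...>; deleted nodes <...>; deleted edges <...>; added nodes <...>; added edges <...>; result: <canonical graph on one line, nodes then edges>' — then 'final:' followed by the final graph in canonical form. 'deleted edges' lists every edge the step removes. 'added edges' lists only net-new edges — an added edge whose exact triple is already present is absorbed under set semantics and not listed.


step 1: rule r1; match: 0->7, 1->1, 2->4, 3->5; deleted nodes 7; deleted edges (7,1,has); (7,4,has); (7,5,has); added nodes 10, 11, 12, 13, 14, 15, 16; added edges (13,1,has); (13,10,has); (13,12,has); (14,4,has); (14,10,has); (14,11,has); (15,5,has); (15,11,has); (15,12,has); (16,10,has); (16,11,has); (16,12,has); result: nodes: 1:pt, 4:pt, 5:pt, 6:pt, 8:F, 9:F, 10:pt, 11:pt, 12:pt, 13:F, 14:F, 15:F, 16:F edges: (8,4,has); (8,4,hask); (8,5,has); (8,6,has); (9,1,has); (9,4,has); (9,6,has); (13,1,has); (13,10,has); (13,12,has); (14,4,has); (14,10,has); (14,11,has); (15,5,has); (15,11,has); (15,12,has); (16,10,has); (16,11,has); (16,12,has)
final:
nodes: 1:pt, 4:pt, 5:pt, 6:pt, 8:F, 9:F, 10:pt, 11:pt, 12:pt, 13:F, 14:F, 15:F, 16:F
edges: (8,4,has); (8,4,hask); (8,5,has); (8,6,has); (9,1,has); (9,4,has); (9,6,has); (13,1,has); (13,10,has); (13,12,has); (14,4,has); (14,10,has); (14,11,has); (15,5,has); (15,11,has); (15,12,has); (16,10,has); (16,11,has); (16,12,has)


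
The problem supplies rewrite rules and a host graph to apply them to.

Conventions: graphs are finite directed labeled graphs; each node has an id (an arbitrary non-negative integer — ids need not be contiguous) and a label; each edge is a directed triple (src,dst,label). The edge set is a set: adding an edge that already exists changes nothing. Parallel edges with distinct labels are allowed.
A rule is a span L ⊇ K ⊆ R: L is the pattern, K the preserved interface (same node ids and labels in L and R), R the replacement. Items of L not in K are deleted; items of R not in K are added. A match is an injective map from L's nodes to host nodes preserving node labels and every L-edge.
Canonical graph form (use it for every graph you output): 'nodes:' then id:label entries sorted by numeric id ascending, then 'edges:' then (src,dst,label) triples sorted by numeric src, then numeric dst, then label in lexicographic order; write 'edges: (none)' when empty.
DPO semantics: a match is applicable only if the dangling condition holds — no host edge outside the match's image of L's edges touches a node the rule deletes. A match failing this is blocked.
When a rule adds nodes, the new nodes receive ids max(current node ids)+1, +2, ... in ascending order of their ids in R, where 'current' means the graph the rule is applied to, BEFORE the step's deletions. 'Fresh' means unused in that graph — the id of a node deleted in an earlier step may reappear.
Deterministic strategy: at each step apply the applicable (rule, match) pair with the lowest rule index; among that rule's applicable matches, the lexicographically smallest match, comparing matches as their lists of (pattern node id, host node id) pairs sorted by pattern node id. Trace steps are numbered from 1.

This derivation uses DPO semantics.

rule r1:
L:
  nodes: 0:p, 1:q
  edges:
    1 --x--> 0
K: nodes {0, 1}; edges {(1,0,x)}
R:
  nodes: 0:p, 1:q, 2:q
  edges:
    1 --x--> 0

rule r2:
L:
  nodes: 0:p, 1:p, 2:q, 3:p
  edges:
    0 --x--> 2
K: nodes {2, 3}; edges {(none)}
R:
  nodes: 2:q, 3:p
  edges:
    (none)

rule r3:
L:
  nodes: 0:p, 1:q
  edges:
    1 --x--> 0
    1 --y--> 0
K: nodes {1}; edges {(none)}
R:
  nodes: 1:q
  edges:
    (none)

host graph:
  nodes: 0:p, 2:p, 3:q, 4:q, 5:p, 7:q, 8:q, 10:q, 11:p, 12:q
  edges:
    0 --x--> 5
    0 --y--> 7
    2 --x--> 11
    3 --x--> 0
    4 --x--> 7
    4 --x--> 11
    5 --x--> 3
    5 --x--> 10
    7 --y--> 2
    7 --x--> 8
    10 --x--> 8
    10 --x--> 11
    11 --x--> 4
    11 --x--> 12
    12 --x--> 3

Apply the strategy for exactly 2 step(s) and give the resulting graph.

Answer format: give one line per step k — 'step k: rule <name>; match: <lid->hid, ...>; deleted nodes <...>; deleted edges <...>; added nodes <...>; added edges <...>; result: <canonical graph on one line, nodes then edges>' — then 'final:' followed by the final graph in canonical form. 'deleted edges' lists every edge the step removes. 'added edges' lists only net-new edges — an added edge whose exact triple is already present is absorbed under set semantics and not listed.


step 1: rule r1; match: 0->0, 1->3; deleted nodes (none); deleted edges (none); added nodes 13; added edges (none); result: nodes: 0:p, 2:p, 3:q, 4:q, 5:p, 7:q, 8:q, 10:q, 11:p, 12:q, 13:q edges: (0,5,x); (0,7,y); (2,11,x); (3,0,x); (4,7,x); (4,11,x); (5,3,x); (5,10,x); (7,2,y); (7,8,x); (10,8,x); (10,11,x); (11,4,x); (11,12,x); (12,3,x)
step 2: rule r1; match: 0->0, 1->3; deleted nodes (none); deleted edges (none); added nodes 14; added edges (none); result: nodes: 0:p, 2:p, 3:q, 4:q, 5:p, 7:q, 8:q, 10:q, 11:p, 12:q, 13:q, 14:q edges: (0,5,x); (0,7,y); (2,11,x); (3,0,x); (4,7,x); (4,11,x); (5,3,x); (5,10,x); (7,2,y); (7,8,x); (10,8,x); (10,11,x); (11,4,x); (11,12,x); (12,3,x)
final:
nodes: 0:p, 2:p, 3:q, 4:q, 5:p, 7:q, 8:q, 10:q, 11:p, 12:q, 13:q, 14:q
edges: (0,5,x); (0,7,y); (2,11,x); (3,0,x); (4,7,x); (4,11,x); (5,3,x); (5,10,x); (7,2,y); (7,8,x); (10,8,x); (10,11,x); (11,4,x); (11,12,x); (12,3,x)


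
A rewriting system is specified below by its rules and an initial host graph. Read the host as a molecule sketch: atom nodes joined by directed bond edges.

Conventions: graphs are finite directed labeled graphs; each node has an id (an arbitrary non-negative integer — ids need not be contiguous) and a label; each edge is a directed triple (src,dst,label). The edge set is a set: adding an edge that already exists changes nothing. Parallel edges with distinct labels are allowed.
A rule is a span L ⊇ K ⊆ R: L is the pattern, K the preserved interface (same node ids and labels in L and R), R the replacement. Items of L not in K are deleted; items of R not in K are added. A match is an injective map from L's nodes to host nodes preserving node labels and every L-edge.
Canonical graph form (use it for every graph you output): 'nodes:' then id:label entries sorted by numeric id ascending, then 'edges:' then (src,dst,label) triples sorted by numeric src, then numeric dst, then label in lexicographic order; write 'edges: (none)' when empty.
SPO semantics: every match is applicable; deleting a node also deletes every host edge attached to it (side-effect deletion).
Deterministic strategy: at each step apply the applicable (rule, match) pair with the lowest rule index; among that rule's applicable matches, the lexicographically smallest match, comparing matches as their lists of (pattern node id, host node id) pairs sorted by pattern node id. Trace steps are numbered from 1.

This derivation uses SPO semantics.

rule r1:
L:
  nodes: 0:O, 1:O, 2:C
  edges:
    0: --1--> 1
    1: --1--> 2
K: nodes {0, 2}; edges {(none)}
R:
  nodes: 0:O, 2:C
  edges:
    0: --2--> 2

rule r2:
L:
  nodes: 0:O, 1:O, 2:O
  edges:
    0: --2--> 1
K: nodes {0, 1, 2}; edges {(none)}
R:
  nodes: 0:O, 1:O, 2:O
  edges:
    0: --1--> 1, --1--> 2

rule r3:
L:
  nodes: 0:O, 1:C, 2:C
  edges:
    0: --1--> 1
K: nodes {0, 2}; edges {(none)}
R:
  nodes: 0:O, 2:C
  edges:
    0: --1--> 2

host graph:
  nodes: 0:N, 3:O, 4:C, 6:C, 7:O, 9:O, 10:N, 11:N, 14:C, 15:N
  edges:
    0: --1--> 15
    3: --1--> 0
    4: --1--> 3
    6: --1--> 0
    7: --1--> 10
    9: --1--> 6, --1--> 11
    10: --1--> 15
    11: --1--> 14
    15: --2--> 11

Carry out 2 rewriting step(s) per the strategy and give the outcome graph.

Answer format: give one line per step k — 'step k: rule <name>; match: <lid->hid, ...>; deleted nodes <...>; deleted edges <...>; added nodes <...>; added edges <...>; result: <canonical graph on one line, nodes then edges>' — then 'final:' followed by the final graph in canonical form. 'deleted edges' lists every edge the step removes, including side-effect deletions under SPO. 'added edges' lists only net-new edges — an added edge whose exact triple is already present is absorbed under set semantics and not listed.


step 1: rule r3; match: 0->9, 1->6, 2->4; deleted nodes 6; deleted edges (6,0,1); (9,6,1); added nodes (none); added edges (9,4,1); result: nodes: 0:N, 3:O, 4:C, 7:O, 9:O, 10:N, 11:N, 14:C, 15:N edges: (0,15,1); (3,0,1); (4,3,1); (7,10,1); (9,4,1); (9,11,1); (10,15,1); (11,14,1); (15,11,2)
step 2: rule r3; match: 0->9, 1->4, 2->14; deleted nodes 4; deleted edges (4,3,1); (9,4,1); added nodes (none); added edges (9,14,1); result: nodes: 0:N, 3:O, 7:O, 9:O, 10:N, 11:N, 14:C, 15:N edges: (0,15,1); (3,0,1); (7,10,1); (9,11,1); (9,14,1); (10,15,1); (11,14,1); (15,11,2)
final:
nodes: 0:N, 3:O, 7:O, 9:O, 10:N, 11:N, 14:C, 15:N
edges: (0,15,1); (3,0,1); (7,10,1); (9,11,1); (9,14,1); (10,15,1); (11,14,1); (15,11,2)


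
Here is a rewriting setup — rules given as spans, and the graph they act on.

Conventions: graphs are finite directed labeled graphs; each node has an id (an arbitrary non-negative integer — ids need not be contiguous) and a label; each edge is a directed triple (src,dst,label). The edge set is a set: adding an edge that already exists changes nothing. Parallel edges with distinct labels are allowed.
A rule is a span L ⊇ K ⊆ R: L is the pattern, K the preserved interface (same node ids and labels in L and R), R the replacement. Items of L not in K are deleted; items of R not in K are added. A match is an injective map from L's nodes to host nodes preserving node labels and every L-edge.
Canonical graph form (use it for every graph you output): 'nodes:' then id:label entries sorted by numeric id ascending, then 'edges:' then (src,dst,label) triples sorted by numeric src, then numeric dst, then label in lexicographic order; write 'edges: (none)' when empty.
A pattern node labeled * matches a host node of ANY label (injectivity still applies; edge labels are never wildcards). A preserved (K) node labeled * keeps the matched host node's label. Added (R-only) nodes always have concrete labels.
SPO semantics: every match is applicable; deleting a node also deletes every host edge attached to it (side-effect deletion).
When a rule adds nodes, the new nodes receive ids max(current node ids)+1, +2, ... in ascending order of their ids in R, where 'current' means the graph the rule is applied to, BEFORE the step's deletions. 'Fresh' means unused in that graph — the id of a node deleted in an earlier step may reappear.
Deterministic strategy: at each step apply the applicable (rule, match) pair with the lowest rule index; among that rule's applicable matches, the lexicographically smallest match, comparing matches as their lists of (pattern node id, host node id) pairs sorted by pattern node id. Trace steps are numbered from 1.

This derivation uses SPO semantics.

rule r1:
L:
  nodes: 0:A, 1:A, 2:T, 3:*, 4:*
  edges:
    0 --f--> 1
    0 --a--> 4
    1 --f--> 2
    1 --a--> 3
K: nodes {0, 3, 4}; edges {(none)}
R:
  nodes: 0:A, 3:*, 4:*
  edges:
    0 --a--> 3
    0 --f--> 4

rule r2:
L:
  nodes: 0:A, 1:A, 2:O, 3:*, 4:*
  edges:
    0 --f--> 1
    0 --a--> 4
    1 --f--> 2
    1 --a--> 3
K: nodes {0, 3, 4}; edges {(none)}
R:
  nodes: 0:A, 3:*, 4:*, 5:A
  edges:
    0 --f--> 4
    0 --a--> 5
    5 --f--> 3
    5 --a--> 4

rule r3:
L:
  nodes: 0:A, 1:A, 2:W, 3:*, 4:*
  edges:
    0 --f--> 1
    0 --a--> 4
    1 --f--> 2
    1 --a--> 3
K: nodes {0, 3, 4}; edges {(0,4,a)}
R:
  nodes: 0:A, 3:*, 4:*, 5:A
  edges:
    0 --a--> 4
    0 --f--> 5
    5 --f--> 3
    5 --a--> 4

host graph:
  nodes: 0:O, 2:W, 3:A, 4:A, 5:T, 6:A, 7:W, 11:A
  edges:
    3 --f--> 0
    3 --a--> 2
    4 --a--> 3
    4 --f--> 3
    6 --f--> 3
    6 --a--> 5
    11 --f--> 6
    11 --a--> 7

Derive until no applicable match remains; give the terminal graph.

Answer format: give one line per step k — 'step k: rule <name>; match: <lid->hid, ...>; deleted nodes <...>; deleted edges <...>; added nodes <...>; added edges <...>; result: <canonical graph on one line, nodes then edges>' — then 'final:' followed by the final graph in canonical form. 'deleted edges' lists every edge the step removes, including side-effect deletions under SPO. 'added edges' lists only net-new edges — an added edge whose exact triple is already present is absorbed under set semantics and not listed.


step 1: rule r2; match: 0->6, 1->3, 2->0, 3->2, 4->5; deleted nodes 0, 3; deleted edges (3,0,f); (3,2,a); (4,3,a); (4,3,f); (6,3,f); (6,5,a); added nodes 12; added edges (6,5,f); (6,12,a); (12,2,f); (12,5,a); result: nodes: 2:W, 4:A, 5:T, 6:A, 7:W, 11:A, 12:A edges: (6,5,f); (6,12,a); (11,6,f); (11,7,a); (12,2,f); (12,5,a)
step 2: rule r1; match: 0->11, 1->6, 2->5, 3->12, 4->7; deleted nodes 5, 6; deleted edges (6,5,f); (6,12,a); (11,6,f); (11,7,a); (12,5,a); added nodes (none); added edges (11,7,f); (11,12,a); result: nodes: 2:W, 4:A, 7:W, 11:A, 12:A edges: (11,7,f); (11,12,a); (12,2,f)
final:
nodes: 2:W, 4:A, 7:W, 11:A, 12:A
edges: (11,7,f); (11,12,a); (12,2,f)
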